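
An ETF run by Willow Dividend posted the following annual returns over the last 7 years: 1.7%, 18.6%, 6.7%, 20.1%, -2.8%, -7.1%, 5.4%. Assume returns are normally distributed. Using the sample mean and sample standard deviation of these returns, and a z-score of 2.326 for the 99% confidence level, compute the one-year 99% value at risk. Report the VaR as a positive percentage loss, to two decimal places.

17.67

r̄ = (1.7 + 18.6 + 6.7 + 20.1 − 2.8 − 7.1 + 5.4) / 7 = 42.60 / 7 = 6.0857%
Σ(r − r̄)² = 625.9086; sample σ = √(625.9086/6) = 10.2136%
VaR = −(r̄ − z·σ) = −(6.0857 − 2.326 × 10.2136) = −(-17.6711) = 17.6711%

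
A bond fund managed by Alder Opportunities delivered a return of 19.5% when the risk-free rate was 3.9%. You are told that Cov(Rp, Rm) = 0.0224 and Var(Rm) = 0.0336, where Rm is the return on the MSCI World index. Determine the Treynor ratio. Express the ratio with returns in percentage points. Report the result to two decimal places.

β = Cov / Var = 0.0224 / 0.0336 = 0.6667
Treynor = (Rp − Rf) / β = (19.5% − 3.9%) / 0.6667 = 15.60 / 0.6667 = 23.3988

23.40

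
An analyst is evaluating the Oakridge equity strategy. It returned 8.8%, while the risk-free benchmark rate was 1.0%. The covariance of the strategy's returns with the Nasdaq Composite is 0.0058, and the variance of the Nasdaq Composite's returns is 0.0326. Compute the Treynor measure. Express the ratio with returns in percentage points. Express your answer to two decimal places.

43.84

β = Cov / Var = 0.0058 / 0.0326 = 0.1779
Treynor = (Rp − Rf) / β = (8.8% − 1.0%) / 0.1779 = 7.80 / 0.1779 = 43.8449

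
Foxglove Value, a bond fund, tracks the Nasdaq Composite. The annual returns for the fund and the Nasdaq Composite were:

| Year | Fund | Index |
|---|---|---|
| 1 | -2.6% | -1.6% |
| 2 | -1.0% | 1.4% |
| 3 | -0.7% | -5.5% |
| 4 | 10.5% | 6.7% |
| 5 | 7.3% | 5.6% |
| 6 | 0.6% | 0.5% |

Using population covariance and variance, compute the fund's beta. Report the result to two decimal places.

r̄p = 2.3500%,  r̄m = 1.1833%
Cov = Σ(rp − r̄p)(rm − r̄m) / 6 = 16.9092
Var(rm) = Σ(rm − r̄m)² / 6 = 17.1447
β = Cov / Var = 16.9092 / 17.1447 = 0.9863

0.99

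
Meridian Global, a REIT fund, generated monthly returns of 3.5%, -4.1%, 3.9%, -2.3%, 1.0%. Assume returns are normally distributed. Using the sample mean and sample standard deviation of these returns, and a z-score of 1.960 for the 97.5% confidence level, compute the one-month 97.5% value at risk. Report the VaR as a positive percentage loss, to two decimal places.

Mean return r̄ = 2.00 / 5 = 0.4000%
Sample std dev = √[49.7600 / 4] = 3.5270%
VaR = −(r̄ − z·σ) = −(0.4000 − 1.960 × 3.5270) = −(-6.5129) = 6.5129%

6.51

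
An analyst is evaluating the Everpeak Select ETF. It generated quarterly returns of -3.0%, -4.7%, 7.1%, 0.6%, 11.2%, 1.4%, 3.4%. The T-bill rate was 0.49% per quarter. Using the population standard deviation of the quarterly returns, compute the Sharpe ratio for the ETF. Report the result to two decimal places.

μ = (-3 − 4.7 + 7.1 + 0.6 + 11.2 + 1.4 + 3.4) / 7 = 2.2857%
Σ(r − μ)² = 184.2486; population σ = √(184.2486/7) = 5.1304%
Sharpe = (μ − rf) / σ = (2.2857 − 0.49) / 5.1304 = 1.7957 / 5.1304 = 0.3500

0.35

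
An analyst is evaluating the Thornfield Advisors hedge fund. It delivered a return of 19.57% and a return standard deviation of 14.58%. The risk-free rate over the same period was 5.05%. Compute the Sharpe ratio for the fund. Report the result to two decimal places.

1.00

Sharpe = (Rp − Rf) / σp = (19.57% − 5.05%) / 14.58% = 14.52% / 14.58% = 0.9959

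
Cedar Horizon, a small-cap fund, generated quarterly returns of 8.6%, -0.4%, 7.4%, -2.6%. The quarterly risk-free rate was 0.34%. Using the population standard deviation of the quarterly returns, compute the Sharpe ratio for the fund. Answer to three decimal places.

0.602

μ = (8.6 − 0.4 + 7.4 − 2.6) / 4 = 3.2500%
Population std dev = √[93.3900 / 4] = 4.8319%
Sharpe = (μ − rf) / σ = (3.2500 − 0.34) / 4.8319 = 2.9100 / 4.8319 = 0.6022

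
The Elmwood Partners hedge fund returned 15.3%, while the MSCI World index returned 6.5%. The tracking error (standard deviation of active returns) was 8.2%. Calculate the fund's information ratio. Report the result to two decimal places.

1.07

IR = (Rp − Rb) / TE = (15.3% − 6.5%) / 8.2% = 8.80% / 8.2% = 1.0732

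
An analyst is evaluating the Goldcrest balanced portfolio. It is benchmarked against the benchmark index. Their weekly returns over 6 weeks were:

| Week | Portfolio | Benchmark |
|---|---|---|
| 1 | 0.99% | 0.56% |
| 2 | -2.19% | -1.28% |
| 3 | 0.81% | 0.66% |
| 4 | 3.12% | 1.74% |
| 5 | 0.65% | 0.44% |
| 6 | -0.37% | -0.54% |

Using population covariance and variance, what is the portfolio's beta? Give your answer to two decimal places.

1.64

r̄p = 0.5017%,  r̄m = 0.2633%
Cov = Σ(rp − r̄p)(rm − r̄m) / 6 = 1.5024
Var(rm) = Σ(rm − r̄m)² / 6 = 0.9141
β = Cov / Var = 1.5024 / 0.9141 = 1.6436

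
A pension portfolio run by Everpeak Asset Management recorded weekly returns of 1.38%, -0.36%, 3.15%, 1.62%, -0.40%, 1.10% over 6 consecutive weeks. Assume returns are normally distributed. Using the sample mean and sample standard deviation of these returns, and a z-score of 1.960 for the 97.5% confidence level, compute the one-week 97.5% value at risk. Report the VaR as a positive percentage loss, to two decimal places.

1.54

Mean return r̄ = 6.490 / 6 = 1.0817%
Σ(r − r̄)² = 8.9309; sample σ = √(8.9309/5) = 1.3365%
VaR = −(r̄ − z·σ) = −(1.0817 − 1.960 × 1.3365) = −(-1.5378) = 1.5378%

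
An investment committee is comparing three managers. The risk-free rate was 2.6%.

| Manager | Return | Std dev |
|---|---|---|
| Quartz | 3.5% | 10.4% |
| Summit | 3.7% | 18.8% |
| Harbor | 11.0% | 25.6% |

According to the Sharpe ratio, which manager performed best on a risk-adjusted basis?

Harbor

Quartz: Sharpe ratio = (3.5% − 2.6%) / 10.4% = 0.087
Summit: Sharpe ratio = (3.7% − 2.6%) / 18.8% = 0.059
Harbor: Sharpe ratio = (11.0% − 2.6%) / 25.6% = 0.328
Highest: Harbor (0.328).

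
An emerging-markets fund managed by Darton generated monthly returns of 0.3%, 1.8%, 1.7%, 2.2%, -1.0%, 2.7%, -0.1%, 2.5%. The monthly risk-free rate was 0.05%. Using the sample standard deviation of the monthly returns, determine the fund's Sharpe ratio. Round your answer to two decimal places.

r̄ = (0.3 + 1.8 + 1.7 + 2.2 − 1 + 2.7 − 0.1 + 2.5) / 8 = 10.10 / 8 = 1.2625%
Sample σ = √[Σ(r − r̄)² / 7] = √[12.8588 / 7] = √1.8370 = 1.3554%
Sharpe = (r̄ − rf) / σ = (1.2625 − 0.05) / 1.3554 = 1.2125 / 1.3554 = 0.8946

0.89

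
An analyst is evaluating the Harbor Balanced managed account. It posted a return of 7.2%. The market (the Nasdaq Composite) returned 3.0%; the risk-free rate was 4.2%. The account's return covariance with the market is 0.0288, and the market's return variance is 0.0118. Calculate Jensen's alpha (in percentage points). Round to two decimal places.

β = Cov / Var = 0.0288 / 0.0118 = 2.4407
E[R] = Rf + β(Rm − Rf) = 4.2% + 2.4407 × (3.0% − 4.2%) = 1.2712%
α = Rp − E[R] = 7.2% − 1.2712% = 5.9288

5.93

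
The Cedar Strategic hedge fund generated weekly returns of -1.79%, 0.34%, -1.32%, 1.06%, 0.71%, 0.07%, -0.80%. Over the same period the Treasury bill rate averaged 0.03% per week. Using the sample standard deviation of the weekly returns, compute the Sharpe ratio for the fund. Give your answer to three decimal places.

-0.258

μ = (-1.79 + 0.34 − 1.32 + 1.06 + 0.71 + 0.07 − 0.8) / 7 = -1.730 / 7 = -0.2471%
Sample std dev = √[6.9071 / 6] = 1.0729%
Sharpe = (μ − rf) / σ = (-0.2471 − 0.03) / 1.0729 = -0.2771 / 1.0729 = -0.2583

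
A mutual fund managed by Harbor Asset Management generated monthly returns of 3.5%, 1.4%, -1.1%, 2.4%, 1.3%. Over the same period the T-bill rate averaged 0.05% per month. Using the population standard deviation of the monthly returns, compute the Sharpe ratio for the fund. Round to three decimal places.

μ = (3.5 + 1.4 − 1.1 + 2.4 + 1.3) / 5 = 7.50 / 5 = 1.5000%
Population σ = √[Σ(r − μ)² / 5] = √[11.6200 / 5] = √2.3240 = 1.5245%
Sharpe = (μ − rf) / σ = (1.5000 − 0.05) / 1.5245 = 1.4500 / 1.5245 = 0.9511

0.951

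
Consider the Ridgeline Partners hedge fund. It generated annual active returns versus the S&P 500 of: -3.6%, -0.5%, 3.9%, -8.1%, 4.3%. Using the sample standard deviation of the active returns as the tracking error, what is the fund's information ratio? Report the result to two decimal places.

-0.15

r̄ = (-3.6 − 0.5 + 3.9 − 8.1 + 4.3) / 5 = -4.00 / 5 = -0.8000%
Σ(r − r̄)² = (-3.6 − (-0.8000))² + (-0.5 − (-0.8000))² + (3.9 − (-0.8000))² + … = 109.3200
σ = √[109.3200 / 4] = 5.2278%
IR = r̄ / tracking error = -0.8000 / 5.2278 = -0.1530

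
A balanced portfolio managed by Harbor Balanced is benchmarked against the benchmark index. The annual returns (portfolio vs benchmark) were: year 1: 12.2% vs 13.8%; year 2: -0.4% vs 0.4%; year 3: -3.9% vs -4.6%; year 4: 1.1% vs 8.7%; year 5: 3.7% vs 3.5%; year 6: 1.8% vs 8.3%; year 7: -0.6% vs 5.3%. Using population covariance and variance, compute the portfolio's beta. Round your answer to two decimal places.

0.69

r̄p = 1.9857%,  r̄m = 5.0571%
Cov = Σ(rp − r̄p)(rm − r̄m) / 7 = 21.4465
Var(rm) = Σ(rm − r̄m)² / 7 = 31.0939
β = Cov / Var = 21.4465 / 31.0939 = 0.6897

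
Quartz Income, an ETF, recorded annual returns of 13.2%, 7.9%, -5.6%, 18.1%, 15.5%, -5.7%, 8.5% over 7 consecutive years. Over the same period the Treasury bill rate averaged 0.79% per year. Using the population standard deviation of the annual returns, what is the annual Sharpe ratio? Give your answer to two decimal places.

0.74

μ = (13.2 + 7.9 − 5.6 + 18.1 + 15.5 − 5.7 + 8.5) / 7 = 7.4143%
Population std dev = √[555.8086 / 7] = 8.9107%
Sharpe = (μ − rf) / σ = (7.4143 − 0.79) / 8.9107 = 6.6243 / 8.9107 = 0.7434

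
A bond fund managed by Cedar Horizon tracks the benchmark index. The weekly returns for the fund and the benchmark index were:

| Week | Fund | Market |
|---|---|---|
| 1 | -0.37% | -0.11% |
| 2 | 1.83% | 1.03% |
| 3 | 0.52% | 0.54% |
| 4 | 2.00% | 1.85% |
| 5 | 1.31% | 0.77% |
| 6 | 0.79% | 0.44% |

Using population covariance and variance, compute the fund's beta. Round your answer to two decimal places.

r̄p = 1.0133%,  r̄m = 0.7533%
Cov = Σ(rp − r̄p)(rm − r̄m) / 6 = 0.4471
Var(rm) = Σ(rm − r̄m)² / 6 = 0.3614
β = Cov / Var = 0.4471 / 0.3614 = 1.2371

1.24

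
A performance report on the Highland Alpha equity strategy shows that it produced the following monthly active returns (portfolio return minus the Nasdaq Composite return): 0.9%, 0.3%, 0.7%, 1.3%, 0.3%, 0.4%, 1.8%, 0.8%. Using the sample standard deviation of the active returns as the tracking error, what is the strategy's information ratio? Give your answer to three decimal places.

1.548

Mean return r̄ = 6.50 / 8 = 0.8125%
Σ(r − r̄)² = (0.9 − 0.8125)² + (0.3 − 0.8125)² + … = 1.9288
σ = √[1.9288 / 7] = 0.5249%
IR = r̄ / tracking error = 0.8125 / 0.5249 = 1.5479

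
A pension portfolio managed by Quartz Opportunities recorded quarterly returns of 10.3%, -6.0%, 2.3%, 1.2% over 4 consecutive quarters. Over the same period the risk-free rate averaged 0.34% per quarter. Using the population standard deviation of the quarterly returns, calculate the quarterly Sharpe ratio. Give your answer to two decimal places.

μ = (10.3 − 6 + 2.3 + 1.2) / 4 = 1.9500%
Population std dev = √[133.6100 / 4] = 5.7795%
Sharpe = (μ − rf) / σ = (1.9500 − 0.34) / 5.7795 = 1.6100 / 5.7795 = 0.2786

0.28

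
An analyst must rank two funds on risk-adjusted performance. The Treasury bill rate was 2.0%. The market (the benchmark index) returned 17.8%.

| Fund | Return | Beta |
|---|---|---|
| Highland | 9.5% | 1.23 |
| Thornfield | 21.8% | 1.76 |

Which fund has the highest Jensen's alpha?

Thornfield

Highland: α = 9.5% − [2.0% + 1.23 × (17.8% − 2.0%)] = -11.934
Thornfield: α = 21.8% − [2.0% + 1.76 × (17.8% − 2.0%)] = -8.008
Highest: Thornfield (-8.008).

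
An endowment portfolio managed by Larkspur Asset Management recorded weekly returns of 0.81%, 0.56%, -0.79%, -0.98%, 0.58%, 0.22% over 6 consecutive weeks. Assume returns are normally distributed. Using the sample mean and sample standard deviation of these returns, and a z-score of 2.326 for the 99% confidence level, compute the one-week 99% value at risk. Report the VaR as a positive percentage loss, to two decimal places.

μ = (0.81 + 0.56 − 0.79 − 0.98 + 0.58 + 0.22) / 6 = 0.0667%
Σ(r − μ)² = (0.81 − 0.0667)² + (0.56 − 0.0667)² + … = 2.9123
σ = √[2.9123 / 5] = 0.7632%
VaR = −(μ − z·σ) = −(0.0667 − 2.326 × 0.7632) = −(-1.7085) = 1.7085%

1.71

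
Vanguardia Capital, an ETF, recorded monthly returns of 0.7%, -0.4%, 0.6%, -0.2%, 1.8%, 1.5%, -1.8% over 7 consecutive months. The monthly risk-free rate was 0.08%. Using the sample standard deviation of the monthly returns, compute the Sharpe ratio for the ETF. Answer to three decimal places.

r̄ = (0.7 − 0.4 + 0.6 − 0.2 + 1.8 + 1.5 − 1.8) / 7 = 0.3143%
Sample std dev = √[9.0886 / 6] = 1.2308%
Sharpe = (r̄ − rf) / σ = (0.3143 − 0.08) / 1.2308 = 0.2343 / 1.2308 = 0.1904

0.190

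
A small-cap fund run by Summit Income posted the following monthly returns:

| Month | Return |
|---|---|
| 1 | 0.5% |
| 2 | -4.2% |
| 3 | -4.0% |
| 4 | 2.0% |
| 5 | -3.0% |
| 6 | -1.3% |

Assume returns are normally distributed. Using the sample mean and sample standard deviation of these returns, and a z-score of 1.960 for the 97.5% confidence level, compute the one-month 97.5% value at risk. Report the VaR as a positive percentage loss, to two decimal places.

r̄ = (0.5 − 4.2 − 4 + 2 − 3 − 1.3) / 6 = -10.00 / 6 = -1.6667%
Σ(r − r̄)² = (0.5 − (-1.6667))² + (-4.2 − (-1.6667))² + … = 31.9133
sample σ = √(31.9133 / 5) = √6.3827 = 2.5264%
VaR = −(r̄ − z·σ) = −(-1.6667 − 1.960 × 2.5264) = −(-6.6184) = 6.6184%

6.62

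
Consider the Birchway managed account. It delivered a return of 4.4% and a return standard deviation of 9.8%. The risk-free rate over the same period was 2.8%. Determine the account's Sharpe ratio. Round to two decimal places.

0.16

Sharpe = (Rp − Rf) / σp = (4.4% − 2.8%) / 9.8% = 1.60% / 9.8% = 0.1633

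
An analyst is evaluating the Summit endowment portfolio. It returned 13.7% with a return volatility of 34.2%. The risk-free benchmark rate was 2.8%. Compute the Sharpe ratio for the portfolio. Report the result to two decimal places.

Sharpe = (Rp − Rf) / σp = (13.7% − 2.8%) / 34.2% = 10.90% / 34.2% = 0.3187

0.32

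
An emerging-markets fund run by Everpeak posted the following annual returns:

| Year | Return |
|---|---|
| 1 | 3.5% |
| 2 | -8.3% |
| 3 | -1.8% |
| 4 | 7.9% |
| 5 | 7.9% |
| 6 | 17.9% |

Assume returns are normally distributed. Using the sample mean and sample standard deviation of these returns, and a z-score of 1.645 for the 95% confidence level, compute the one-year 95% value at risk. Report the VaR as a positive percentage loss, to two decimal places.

10.33

μ = (3.5 − 8.3 − 1.8 + 7.9 + 7.9 + 17.9) / 6 = 4.5167%
Σ(r − μ)² = (3.5 − 4.5167)² + (-8.3 − 4.5167)² + (-1.8 − 4.5167)² + … = 407.2083
σ = √[407.2083 / 5] = 9.0245%
VaR = −(μ − z·σ) = −(4.5167 − 1.645 × 9.0245) = −(-10.3286) = 10.3286%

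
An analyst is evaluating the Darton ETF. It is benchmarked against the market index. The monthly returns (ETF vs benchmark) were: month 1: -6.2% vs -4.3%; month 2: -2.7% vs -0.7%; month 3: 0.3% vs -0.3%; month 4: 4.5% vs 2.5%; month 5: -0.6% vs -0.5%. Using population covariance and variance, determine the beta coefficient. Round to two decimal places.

1.58

r̄p = -0.9400%,  r̄m = -0.6600%
Cov = Σ(rp − r̄p)(rm − r̄m) / 5 = 7.3816
Var(rm) = Σ(rm − r̄m)² / 5 = 4.6784
β = Cov / Var = 7.3816 / 4.6784 = 1.5778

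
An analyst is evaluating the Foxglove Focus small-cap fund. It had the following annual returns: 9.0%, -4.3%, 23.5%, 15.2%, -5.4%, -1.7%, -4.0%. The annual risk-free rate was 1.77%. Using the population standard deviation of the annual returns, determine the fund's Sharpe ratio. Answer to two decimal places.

0.27

Mean return r̄ = 32.30 / 7 = 4.6143%
Σ(r − r̄)² = 781.7886; population σ = √(781.7886/7) = 10.5681%
Sharpe = (r̄ − rf) / σ = (4.6143 − 1.77) / 10.5681 = 2.8443 / 10.5681 = 0.2691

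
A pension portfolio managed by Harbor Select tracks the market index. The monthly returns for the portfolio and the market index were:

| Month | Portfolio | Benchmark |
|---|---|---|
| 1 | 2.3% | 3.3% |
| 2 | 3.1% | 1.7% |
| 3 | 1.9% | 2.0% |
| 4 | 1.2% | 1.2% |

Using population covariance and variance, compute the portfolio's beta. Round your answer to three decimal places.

0.280

r̄p = 2.1250%,  r̄m = 2.0500%
Cov = Σ(rp − r̄p)(rm − r̄m) / 4 = 0.1688
Var(rm) = Σ(rm − r̄m)² / 4 = 0.6025
β = Cov / Var = 0.1688 / 0.6025 = 0.2802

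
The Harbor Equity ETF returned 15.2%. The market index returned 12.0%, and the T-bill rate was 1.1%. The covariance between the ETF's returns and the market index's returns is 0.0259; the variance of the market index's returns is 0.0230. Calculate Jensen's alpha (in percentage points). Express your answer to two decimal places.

β = Cov / Var = 0.0259 / 0.0230 = 1.1261
E[R] = Rf + β(Rm − Rf) = 1.1% + 1.1261 × (12.0% − 1.1%) = 13.3745%
α = Rp − E[R] = 15.2% − 13.3745% = 1.8255

1.83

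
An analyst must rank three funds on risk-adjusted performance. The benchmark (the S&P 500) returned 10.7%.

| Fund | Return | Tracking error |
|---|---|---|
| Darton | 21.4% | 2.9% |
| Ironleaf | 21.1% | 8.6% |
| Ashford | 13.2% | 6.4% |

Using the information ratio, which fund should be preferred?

Darton

Darton: IR = (21.4% − 10.7%) / 2.9% = 3.690
Ironleaf: IR = (21.1% − 10.7%) / 8.6% = 1.209
Ashford: IR = (13.2% − 10.7%) / 6.4% = 0.391
Highest: Darton (3.690).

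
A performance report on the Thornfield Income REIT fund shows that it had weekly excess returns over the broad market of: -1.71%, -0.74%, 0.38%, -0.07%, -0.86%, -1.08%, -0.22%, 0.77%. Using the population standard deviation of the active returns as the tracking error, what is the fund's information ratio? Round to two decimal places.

-0.58

r̄ = (-1.71 − 0.74 + 0.38 − 0.07 − 0.86 − 1.08 − 0.22 + 0.77) / 8 = -3.530 / 8 = -0.4413%
Σ(r − r̄)² = (-1.71 − (-0.4413))² + (-0.74 − (-0.4413))² + (0.38 − (-0.4413))² + … = 4.6107
σ = √[4.6107 / 8] = 0.7592%
IR = r̄ / tracking error = -0.4413 / 0.7592 = -0.5813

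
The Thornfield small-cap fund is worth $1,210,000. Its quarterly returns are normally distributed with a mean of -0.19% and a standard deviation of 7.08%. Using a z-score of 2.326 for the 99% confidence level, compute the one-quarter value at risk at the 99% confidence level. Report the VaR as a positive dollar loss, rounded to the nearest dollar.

$201,563

Return at the 99% tail: μ − z·σ = -0.19% − 2.326 × 7.08% = -0.19 − 16.46808 = -16.65808%
VaR = −(-16.65808%) × $1,210,000 = 16.65808% × $1,210,000 = $201,563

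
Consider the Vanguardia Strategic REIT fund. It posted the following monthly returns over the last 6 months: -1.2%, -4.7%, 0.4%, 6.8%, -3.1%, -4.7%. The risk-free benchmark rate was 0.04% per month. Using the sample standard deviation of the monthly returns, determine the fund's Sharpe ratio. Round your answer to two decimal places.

μ = (-1.2 − 4.7 + 0.4 + 6.8 − 3.1 − 4.7) / 6 = -1.0833%
Σ(r − μ)² = 94.5883; sample σ = √(94.5883/5) = 4.3494%
Sharpe = (μ − rf) / σ = (-1.0833 − 0.04) / 4.3494 = -1.1233 / 4.3494 = -0.2583

-0.26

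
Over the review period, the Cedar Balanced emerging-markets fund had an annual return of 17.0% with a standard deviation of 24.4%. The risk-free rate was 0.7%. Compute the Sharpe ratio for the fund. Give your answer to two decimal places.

Sharpe = (Rp − Rf) / σp = (17.0% − 0.7%) / 24.4% = 16.30% / 24.4% = 0.6680

0.67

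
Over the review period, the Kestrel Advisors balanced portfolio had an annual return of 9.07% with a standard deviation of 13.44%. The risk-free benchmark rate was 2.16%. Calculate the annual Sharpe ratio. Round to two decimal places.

0.51

Sharpe = (Rp − Rf) / σp = (9.07% − 2.16%) / 13.44% = 6.91% / 13.44% = 0.5141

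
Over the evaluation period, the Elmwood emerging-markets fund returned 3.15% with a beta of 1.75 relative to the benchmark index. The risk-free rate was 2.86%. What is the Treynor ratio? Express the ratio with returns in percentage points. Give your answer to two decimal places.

Treynor = (Rp − Rf) / β = (3.15% − 2.86%) / 1.75 = 0.29 / 1.75 = 0.1657

0.17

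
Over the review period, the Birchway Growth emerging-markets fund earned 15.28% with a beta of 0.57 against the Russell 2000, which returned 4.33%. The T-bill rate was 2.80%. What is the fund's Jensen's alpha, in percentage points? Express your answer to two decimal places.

CAPM expected return = Rf + β(Rm − Rf) = 2.80% + 0.57 × (4.33% − 2.80%) = 2.8 + 0.57 × 1.53 = 3.6721%
Jensen's α = Rp − E[R] = 15.28% − 3.6721% = 11.6079

11.61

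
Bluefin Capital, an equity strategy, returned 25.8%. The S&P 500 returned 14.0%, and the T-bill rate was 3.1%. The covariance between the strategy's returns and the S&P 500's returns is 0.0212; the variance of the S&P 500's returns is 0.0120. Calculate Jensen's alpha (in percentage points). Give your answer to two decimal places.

3.44

β = Cov / Var = 0.0212 / 0.0120 = 1.7667
E[R] = Rf + β(Rm − Rf) = 3.1% + 1.7667 × (14.0% − 3.1%) = 22.3570%
α = Rp − E[R] = 25.8% − 22.3570% = 3.4430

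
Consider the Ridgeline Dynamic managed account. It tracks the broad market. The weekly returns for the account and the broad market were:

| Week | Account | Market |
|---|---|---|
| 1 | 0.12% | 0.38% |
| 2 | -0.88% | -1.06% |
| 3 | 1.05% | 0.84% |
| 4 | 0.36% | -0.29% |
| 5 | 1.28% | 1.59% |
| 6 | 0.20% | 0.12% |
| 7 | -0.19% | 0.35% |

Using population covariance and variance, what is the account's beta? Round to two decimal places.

r̄p = 0.2771%,  r̄m = 0.2757%
Cov = Σ(rp − r̄p)(rm − r̄m) / 7 = 0.4591
Var(rm) = Σ(rm − r̄m)² / 7 = 0.5987
β = Cov / Var = 0.4591 / 0.5987 = 0.7668

0.77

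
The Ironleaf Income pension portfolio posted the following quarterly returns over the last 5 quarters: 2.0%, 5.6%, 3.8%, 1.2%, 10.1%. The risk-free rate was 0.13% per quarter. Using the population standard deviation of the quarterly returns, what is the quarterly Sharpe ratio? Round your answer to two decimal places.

μ = (2 + 5.6 + 3.8 + 1.2 + 10.1) / 5 = 22.70 / 5 = 4.5400%
Σ(r − μ)² = 50.1920; population σ = √(50.1920/5) = 3.1683%
Sharpe = (μ − rf) / σ = (4.5400 − 0.13) / 3.1683 = 4.4100 / 3.1683 = 1.3919

1.39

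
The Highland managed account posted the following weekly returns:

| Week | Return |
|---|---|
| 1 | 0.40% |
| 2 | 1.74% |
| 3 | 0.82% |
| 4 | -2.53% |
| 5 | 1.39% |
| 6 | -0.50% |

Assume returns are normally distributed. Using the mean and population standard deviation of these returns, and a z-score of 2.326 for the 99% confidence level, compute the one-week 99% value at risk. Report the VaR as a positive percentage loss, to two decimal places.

3.09

Mean return r̄ = 1.320 / 6 = 0.2200%
Σ(r − r̄)² = 12.1526; population σ = √(12.1526/6) = 1.4232%
VaR = −(r̄ − z·σ) = −(0.2200 − 2.326 × 1.4232) = −(-3.0904) = 3.0904%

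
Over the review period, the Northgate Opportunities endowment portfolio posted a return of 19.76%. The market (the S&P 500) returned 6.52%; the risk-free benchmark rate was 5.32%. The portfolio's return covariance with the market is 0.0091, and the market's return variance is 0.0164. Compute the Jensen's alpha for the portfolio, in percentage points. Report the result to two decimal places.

13.77

β = Cov / Var = 0.0091 / 0.0164 = 0.5549
E[R] = Rf + β(Rm − Rf) = 5.32% + 0.5549 × (6.52% − 5.32%) = 5.9859%
α = Rp − E[R] = 19.76% − 5.9859% = 13.7741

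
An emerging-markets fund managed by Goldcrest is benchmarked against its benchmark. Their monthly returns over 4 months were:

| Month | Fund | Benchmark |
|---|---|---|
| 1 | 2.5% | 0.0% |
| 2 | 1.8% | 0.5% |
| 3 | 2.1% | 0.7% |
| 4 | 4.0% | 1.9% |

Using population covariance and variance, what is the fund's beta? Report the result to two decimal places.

r̄p = 2.6000%,  r̄m = 0.7750%
Cov = Σ(rp − r̄p)(rm − r̄m) / 4 = 0.4775
Var(rm) = Σ(rm − r̄m)² / 4 = 0.4869
β = Cov / Var = 0.4775 / 0.4869 = 0.9807

0.98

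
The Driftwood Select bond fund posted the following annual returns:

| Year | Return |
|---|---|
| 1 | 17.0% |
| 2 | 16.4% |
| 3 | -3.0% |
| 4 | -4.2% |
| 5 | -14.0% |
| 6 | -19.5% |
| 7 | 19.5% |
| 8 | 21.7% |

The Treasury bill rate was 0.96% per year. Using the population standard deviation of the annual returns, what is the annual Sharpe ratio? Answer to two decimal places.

r̄ = (17 + 16.4 − 3 − 4.2 − 14 − 19.5 + 19.5 + 21.7) / 8 = 33.90 / 8 = 4.2375%
Σ(r − r̄)² = (17 − 4.2375)² + (16.4 − 4.2375)² + … = 1868.3388
σ = √[1868.3388 / 8] = 15.2821%
Sharpe = (r̄ − rf) / σ = (4.2375 − 0.96) / 15.2821 = 3.2775 / 15.2821 = 0.2145

0.21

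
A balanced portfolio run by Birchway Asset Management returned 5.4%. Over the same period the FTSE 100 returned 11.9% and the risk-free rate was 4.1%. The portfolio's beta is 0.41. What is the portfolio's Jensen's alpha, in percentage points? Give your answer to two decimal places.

-1.90

CAPM expected return = Rf + β(Rm − Rf) = 4.1% + 0.41 × (11.9% − 4.1%) = 4.1 + 0.41 × 7.80 = 7.2980%
Jensen's α = Rp − E[R] = 5.4% − 7.2980% = -1.8980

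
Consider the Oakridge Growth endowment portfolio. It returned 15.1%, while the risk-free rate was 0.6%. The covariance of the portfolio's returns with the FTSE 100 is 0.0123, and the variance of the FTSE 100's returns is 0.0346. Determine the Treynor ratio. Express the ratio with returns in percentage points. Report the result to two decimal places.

40.79

β = Cov / Var = 0.0123 / 0.0346 = 0.3555
Treynor = (Rp − Rf) / β = (15.1% − 0.6%) / 0.3555 = 14.50 / 0.3555 = 40.7876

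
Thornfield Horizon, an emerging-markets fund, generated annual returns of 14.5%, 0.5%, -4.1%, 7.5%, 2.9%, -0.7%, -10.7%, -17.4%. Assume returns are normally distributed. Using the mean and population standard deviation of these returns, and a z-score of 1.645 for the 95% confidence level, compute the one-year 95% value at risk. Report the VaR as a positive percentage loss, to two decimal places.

Mean return r̄ = -7.50 / 8 = -0.9375%
Σ(r − r̄)² = 702.6788; population σ = √(702.6788/8) = 9.3720%
VaR = −(r̄ − z·σ) = −(-0.9375 − 1.645 × 9.3720) = −(-16.3544) = 16.3544%

16.35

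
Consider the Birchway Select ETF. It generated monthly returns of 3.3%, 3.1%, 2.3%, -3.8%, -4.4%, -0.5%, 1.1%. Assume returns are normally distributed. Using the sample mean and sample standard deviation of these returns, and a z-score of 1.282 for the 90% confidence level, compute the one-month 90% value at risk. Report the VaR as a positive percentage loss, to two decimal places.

r̄ = (3.3 + 3.1 + 2.3 − 3.8 − 4.4 − 0.5 + 1.1) / 7 = 1.10 / 7 = 0.1571%
Sample σ = √[Σ(r − r̄)² / 6] = √[60.8771 / 6] = √10.1462 = 3.1853%
VaR = −(r̄ − z·σ) = −(0.1571 − 1.282 × 3.1853) = −(-3.9265) = 3.9265%

3.93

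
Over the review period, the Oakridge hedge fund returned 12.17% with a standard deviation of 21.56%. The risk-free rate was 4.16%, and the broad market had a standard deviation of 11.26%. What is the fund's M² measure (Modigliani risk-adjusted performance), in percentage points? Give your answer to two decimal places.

8.34

Sharpe = (Rp − Rf) / σp = (12.17% − 4.16%) / 21.56% = 0.3715
M² = Rf + Sharpe × σm = 4.16% + 0.3715 × 11.26% = 8.3431%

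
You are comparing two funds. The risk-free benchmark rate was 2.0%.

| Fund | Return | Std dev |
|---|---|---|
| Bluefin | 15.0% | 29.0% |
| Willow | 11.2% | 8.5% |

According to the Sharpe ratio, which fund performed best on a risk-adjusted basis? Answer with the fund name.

Willow

Bluefin: Sharpe ratio = (15.0% − 2.0%) / 29.0% = 0.448
Willow: Sharpe ratio = (11.2% − 2.0%) / 8.5% = 1.082
Highest: Willow (1.082).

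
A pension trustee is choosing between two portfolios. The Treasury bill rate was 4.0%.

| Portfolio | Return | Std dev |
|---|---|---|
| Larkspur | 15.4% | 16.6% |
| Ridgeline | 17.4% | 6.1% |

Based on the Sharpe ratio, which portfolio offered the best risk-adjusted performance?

Ridgeline

Larkspur: Sharpe ratio = (15.4% − 4.0%) / 16.6% = 0.687
Ridgeline: Sharpe ratio = (17.4% − 4.0%) / 6.1% = 2.197
Highest: Ridgeline (2.197).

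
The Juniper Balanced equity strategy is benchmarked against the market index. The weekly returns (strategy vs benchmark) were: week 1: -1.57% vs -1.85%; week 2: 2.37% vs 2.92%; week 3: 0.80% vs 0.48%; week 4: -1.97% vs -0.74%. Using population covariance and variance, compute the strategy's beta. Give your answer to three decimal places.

0.935

r̄p = -0.0925%,  r̄m = 0.2025%
Cov = Σ(rp − r̄p)(rm − r̄m) / 4 = 2.9354
Var(rm) = Σ(rm − r̄m)² / 4 = 3.1407
β = Cov / Var = 2.9354 / 3.1407 = 0.9346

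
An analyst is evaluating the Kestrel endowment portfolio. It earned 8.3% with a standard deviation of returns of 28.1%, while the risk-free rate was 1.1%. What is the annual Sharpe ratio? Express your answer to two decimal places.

0.26

Sharpe = (Rp − Rf) / σp = (8.3% − 1.1%) / 28.1% = 7.20% / 28.1% = 0.2562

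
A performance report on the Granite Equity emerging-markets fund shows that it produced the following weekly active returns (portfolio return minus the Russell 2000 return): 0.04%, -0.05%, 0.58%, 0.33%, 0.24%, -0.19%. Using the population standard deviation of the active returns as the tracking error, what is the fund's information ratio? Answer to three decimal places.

0.619

μ = (0.04 − 0.05 + 0.58 + 0.33 + 0.24 − 0.19) / 6 = 0.1583%
Population σ = √[Σ(r − μ)² / 6] = √[0.3927 / 6] = √0.0655 = 0.2559%
IR = μ / tracking error = 0.1583 / 0.2559 = 0.6186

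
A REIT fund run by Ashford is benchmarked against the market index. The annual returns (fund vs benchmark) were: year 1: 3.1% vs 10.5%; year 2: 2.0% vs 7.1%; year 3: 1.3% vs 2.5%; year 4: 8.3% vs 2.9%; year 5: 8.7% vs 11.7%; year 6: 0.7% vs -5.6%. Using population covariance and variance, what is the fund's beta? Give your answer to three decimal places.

0.272

r̄p = 4.0167%,  r̄m = 4.8500%
Cov = Σ(rp − r̄p)(rm − r̄m) / 6 = 9.1758
Var(rm) = Σ(rm − r̄m)² / 6 = 33.7392
β = Cov / Var = 9.1758 / 33.7392 = 0.2720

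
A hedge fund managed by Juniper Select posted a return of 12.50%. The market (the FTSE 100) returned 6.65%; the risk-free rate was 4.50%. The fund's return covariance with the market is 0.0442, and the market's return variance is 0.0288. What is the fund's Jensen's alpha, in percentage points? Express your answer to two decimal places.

4.70

β = Cov / Var = 0.0442 / 0.0288 = 1.5347
E[R] = Rf + β(Rm − Rf) = 4.50% + 1.5347 × (6.65% − 4.50%) = 7.7996%
α = Rp − E[R] = 12.50% − 7.7996% = 4.7004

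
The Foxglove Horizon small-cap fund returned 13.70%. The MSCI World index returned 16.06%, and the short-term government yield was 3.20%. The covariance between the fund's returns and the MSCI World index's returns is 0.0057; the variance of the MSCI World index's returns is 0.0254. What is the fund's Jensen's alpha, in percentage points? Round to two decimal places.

7.61

β = Cov / Var = 0.0057 / 0.0254 = 0.2244
E[R] = Rf + β(Rm − Rf) = 3.20% + 0.2244 × (16.06% − 3.20%) = 6.0858%
α = Rp − E[R] = 13.70% − 6.0858% = 7.6142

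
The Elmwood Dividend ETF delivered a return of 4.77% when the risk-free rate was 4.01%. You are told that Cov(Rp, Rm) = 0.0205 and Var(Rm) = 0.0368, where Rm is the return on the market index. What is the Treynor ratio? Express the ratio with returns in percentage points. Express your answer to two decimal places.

β = Cov / Var = 0.0205 / 0.0368 = 0.5571
Treynor = (Rp − Rf) / β = (4.77% − 4.01%) / 0.5571 = 0.76 / 0.5571 = 1.3642

1.36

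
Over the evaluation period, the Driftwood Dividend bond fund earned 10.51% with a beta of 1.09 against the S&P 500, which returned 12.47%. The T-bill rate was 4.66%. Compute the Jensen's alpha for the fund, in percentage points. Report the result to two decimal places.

CAPM expected return = Rf + β(Rm − Rf) = 4.66% + 1.09 × (12.47% − 4.66%) = 4.66 + 1.09 × 7.81 = 13.1729%
Jensen's α = Rp − E[R] = 10.51% − 13.1729% = -2.6629

-2.66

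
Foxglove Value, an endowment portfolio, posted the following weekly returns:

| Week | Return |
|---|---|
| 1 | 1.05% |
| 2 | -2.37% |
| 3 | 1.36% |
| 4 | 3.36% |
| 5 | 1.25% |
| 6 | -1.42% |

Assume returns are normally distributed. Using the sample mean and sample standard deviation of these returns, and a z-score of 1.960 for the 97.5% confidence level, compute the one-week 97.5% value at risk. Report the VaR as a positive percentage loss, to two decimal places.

3.54

Mean return r̄ = 3.230 / 6 = 0.5383%
Sample σ = √[Σ(r − r̄)² / 5] = √[21.6987 / 5] = √4.3397 = 2.0832%
VaR = −(r̄ − z·σ) = −(0.5383 − 1.960 × 2.0832) = −(-3.5448) = 3.5448%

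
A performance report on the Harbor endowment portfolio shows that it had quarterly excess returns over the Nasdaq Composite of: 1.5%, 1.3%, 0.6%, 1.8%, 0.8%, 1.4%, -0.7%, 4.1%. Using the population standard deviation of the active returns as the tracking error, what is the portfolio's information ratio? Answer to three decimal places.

r̄ = (1.5 + 1.3 + 0.6 + 1.8 + 0.8 + 1.4 − 0.7 + 4.1) / 8 = 1.3500%
Σ(r − r̄)² = 12.8600; population σ = √(12.8600/8) = 1.2679%
IR = r̄ / tracking error = 1.3500 / 1.2679 = 1.0648

1.065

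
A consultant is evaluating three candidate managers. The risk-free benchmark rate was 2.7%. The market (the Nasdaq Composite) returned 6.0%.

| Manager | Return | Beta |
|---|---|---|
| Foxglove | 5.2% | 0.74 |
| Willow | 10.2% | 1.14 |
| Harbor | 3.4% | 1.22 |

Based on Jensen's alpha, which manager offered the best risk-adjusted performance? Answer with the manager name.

Willow

Foxglove: α = 5.2% − [2.7% + 0.74 × (6.0% − 2.7%)] = 0.058
Willow: α = 10.2% − [2.7% + 1.14 × (6.0% − 2.7%)] = 3.738
Harbor: α = 3.4% − [2.7% + 1.22 × (6.0% − 2.7%)] = -3.326
Highest: Willow (3.738).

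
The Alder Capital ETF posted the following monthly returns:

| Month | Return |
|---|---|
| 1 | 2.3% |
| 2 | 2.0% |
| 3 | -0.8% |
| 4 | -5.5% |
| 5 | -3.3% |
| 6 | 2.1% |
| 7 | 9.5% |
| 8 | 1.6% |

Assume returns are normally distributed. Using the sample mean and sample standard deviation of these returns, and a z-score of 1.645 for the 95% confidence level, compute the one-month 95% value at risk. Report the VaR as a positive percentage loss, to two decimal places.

r̄ = (2.3 + 2 − 0.8 − 5.5 − 3.3 + 2.1 + 9.5 + 1.6) / 8 = 7.90 / 8 = 0.9875%
Sample σ = √[Σ(r − r̄)² / 7] = √[140.4888 / 7] = √20.0698 = 4.4799%
VaR = −(r̄ − z·σ) = −(0.9875 − 1.645 × 4.4799) = −(-6.3819) = 6.3819%

6.38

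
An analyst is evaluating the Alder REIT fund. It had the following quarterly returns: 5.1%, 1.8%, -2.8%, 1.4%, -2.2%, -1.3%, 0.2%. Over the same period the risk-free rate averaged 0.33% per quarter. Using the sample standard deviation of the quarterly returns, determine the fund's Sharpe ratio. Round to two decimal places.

μ = (5.1 + 1.8 − 2.8 + 1.4 − 2.2 − 1.3 + 0.2) / 7 = 0.3143%
Σ(r − μ)² = (5.1 − 0.3143)² + (1.8 − 0.3143)² + … = 44.9286
sample σ = √(44.9286 / 6) = √7.4881 = 2.7364%
Sharpe = (μ − rf) / σ = (0.3143 − 0.33) / 2.7364 = -0.0157 / 2.7364 = -0.0057

-0.01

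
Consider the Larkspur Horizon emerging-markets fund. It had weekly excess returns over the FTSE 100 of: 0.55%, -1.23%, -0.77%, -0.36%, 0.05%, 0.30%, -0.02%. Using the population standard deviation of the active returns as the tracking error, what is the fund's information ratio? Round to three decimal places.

-0.367

r̄ = (0.55 − 1.23 − 0.77 − 0.36 + 0.05 + 0.3 − 0.02) / 7 = -0.2114%
Population std dev = √[2.3179 / 7] = 0.5754%
IR = r̄ / tracking error = -0.2114 / 0.5754 = -0.3674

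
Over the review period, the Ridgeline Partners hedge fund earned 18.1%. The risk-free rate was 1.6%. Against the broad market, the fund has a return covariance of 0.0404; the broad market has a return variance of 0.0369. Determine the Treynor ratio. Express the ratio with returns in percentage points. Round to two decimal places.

β = Cov / Var = 0.0404 / 0.0369 = 1.0949
Treynor = (Rp − Rf) / β = (18.1% − 1.6%) / 1.0949 = 16.50 / 1.0949 = 15.0699

15.07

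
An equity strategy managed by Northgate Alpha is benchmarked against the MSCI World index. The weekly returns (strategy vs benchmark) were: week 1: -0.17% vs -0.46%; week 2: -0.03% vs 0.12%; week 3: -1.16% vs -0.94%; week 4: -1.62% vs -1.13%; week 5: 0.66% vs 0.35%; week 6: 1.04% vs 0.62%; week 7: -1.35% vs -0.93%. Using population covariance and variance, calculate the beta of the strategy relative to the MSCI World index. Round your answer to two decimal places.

r̄p = -0.3757%,  r̄m = -0.3386%
Cov = Σ(rp − r̄p)(rm − r̄m) / 7 = 0.6052
Var(rm) = Σ(rm − r̄m)² / 7 = 0.4223
β = Cov / Var = 0.6052 / 0.4223 = 1.4331

1.43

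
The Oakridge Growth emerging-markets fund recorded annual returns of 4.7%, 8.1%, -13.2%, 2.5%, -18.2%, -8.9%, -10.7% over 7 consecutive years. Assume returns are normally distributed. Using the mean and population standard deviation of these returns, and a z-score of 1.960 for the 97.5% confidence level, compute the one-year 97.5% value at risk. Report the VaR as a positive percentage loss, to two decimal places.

r̄ = (4.7 + 8.1 − 13.2 + 2.5 − 18.2 − 8.9 − 10.7) / 7 = -35.70 / 7 = -5.1000%
Σ(r − r̄)² = (4.7 − (-5.1000))² + (8.1 − (-5.1000))² + (-13.2 − (-5.1000))² + … = 611.0600
population σ = √(611.0600 / 7) = √87.2943 = 9.3431%
VaR = −(r̄ − z·σ) = −(-5.1000 − 1.960 × 9.3431) = −(-23.4125) = 23.4125%

23.41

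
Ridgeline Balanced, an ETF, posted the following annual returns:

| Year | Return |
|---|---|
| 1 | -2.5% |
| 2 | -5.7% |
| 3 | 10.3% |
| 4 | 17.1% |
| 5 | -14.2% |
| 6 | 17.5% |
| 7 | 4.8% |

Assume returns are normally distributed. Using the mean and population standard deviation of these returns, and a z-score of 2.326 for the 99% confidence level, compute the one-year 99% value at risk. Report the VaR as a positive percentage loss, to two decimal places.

Mean return r̄ = 27.30 / 7 = 3.9000%
Population σ = √[Σ(r − r̄)² / 7] = √[861.7000 / 7] = √123.1000 = 11.0950%
VaR = −(r̄ − z·σ) = −(3.9000 − 2.326 × 11.0950) = −(-21.9070) = 21.9070%

21.91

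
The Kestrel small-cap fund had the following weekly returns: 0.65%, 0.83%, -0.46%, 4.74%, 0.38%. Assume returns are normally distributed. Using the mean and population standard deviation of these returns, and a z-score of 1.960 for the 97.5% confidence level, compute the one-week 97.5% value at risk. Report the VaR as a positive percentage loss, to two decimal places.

2.32

r̄ = (0.65 + 0.83 − 0.46 + 4.74 + 0.38) / 5 = 1.2280%
Population σ = √[Σ(r − r̄)² / 5] = √[16.3951 / 5] = √3.2790 = 1.8108%
VaR = −(r̄ − z·σ) = −(1.2280 − 1.960 × 1.8108) = −(-2.3212) = 2.3212%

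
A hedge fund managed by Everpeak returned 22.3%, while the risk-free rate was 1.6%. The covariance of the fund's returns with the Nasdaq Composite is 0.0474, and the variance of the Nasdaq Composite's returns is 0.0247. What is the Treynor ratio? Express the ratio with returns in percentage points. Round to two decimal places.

β = Cov / Var = 0.0474 / 0.0247 = 1.9190
Treynor = (Rp − Rf) / β = (22.3% − 1.6%) / 1.9190 = 20.70 / 1.9190 = 10.7869

10.79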